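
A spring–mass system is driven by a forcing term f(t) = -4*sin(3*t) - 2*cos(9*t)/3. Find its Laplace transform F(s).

Apply the Laplace transform termwise.
(-4)·[L{sin(3t)} = 3/(s^2 + 9)]; (-2/3)·[L{cos(9t)} = s/(s^2 + 81)].

F(s) = -2*s/(3*(s^2 + 81)) - 12/(s^2 + 9)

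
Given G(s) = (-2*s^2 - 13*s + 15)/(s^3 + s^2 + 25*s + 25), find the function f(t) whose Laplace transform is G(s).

f(t) = -2*sin(5*t) - 3*cos(5*t) + exp(-t)

Factor the denominator: s^3 + s^2 + 25*s + 25 = (s + 1)*(s^2 + 25).
Partial fraction decomposition gives [1/(s + 1)] + [-3*s/(s^2 + 25)] + [-10/(s^2 + 25)].
Invert each term: 1/(s + 1) ↔ e^(-t); -3·s/(s^2 + 25) ↔ -3cos(5t); -2·5/(s^2 + 25) ↔ -2sin(5t).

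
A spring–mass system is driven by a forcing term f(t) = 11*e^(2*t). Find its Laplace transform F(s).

F(s) = 11/(s - 2)

L{11} = 11/s.
By the first shifting theorem, multiplying by e^(2t) replaces s with s - 2.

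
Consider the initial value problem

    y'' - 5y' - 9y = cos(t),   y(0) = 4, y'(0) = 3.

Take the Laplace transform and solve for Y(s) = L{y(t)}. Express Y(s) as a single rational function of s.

Transform both sides with L{·}.
Using L{y''} = s^2 Y - s·y(0) - y'(0) and L{y'} = sY - y(0), with y(0) = 4, y'(0) = 3, the left side becomes (s^2 - 5*s - 9)Y - (4*s - 17).
The right side is L{cos(t)} = s/(s^2 + 1).
So (s^2 - 5*s - 9)Y = s/(s^2 + 1) + (4*s - 17).
Isolate Y and clear denominators.

Y(s) = (4*s^3 - 17*s^2 + 5*s - 17)/(s^4 - 5*s^3 - 8*s^2 - 5*s - 9)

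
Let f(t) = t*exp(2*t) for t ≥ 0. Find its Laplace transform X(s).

X(s) = (s - 2)^(-2)

L{e^(2t)} = 1/(s - 2).
Then apply L{t·g(t)} = -d/ds[G(s)] with G(s) = 1/(s - 2):
differentiating 1 time and applying the sign gives (s - 2)^(-2).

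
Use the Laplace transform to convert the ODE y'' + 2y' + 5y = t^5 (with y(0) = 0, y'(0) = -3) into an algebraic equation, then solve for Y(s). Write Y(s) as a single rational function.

Y(s) = (-3*s^6 + 120)/(s^8 + 2*s^7 + 5*s^6)

Laplace-transform each side.
Using L{y''} = s^2 Y - s·y(0) - y'(0) and L{y'} = sY - y(0), with y(0) = 0, y'(0) = -3, the left side becomes (s^2 + 2*s + 5)Y - (-3).
The right side is L{t^5} = 120/s^6.
So (s^2 + 2*s + 5)Y = 120/s^6 + (-3).
Solve for Y(s) and write it as one ratio of polynomials.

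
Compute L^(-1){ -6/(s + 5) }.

Since L{e^(-5t)} = 1/(s + 5), the inverse is e^(-5*t), scaled by -6.

-6*exp(-5*t)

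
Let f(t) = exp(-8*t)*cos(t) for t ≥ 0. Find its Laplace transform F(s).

L{cos(t)} = s/(s^2 + 1).
By the first shifting theorem, multiplying by e^(-8t) replaces s with s + 8.

F(s) = (s + 8)/((s + 8)^2 + 1)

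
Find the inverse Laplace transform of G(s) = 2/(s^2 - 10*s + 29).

exp(5*t)*sin(2*t)

Rewrite the denominator: s^2 - 10*s + 29 = (s - 5)^2 + 4.
The form in (s - 5) signals a first-shifting-theorem factor e^(5t).
Since L{sin(2t)} = 2/(s^2 + 4), the inverse is e^(5*t)*sin(2*t).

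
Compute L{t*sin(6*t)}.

12*s/(s^2 + 36)^2

L{sin(6t)} = 6/(s^2 + 36).
Then apply L{t·g(t)} = -d/ds[G(s)] with G(s) = 6/(s^2 + 36):
differentiating 1 time and applying the sign gives 12*s/(s^2 + 36)^2.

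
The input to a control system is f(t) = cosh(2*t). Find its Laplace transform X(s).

L{cosh(2t)} = s/(s^2 - 4).

X(s) = s/(s^2 - 4)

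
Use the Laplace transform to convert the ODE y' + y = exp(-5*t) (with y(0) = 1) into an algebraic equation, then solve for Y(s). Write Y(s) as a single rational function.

Take the Laplace transform of both sides.
The derivative rules (L{y'} = sY - y(0) = sY - 1) turn the left side into (s + 1)Y - (1).
The right side is L{exp(-5*t)} = 1/(s + 5).
So (s + 1)Y = 1/(s + 5) + (1).
Isolate Y and clear denominators.

Y(s) = (s + 6)/(s^2 + 6*s + 5)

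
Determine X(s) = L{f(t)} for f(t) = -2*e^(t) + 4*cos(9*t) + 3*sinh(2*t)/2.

X(s) = 4*s/(s^2 + 81) + 3/(s^2 - 4) - 2/(s - 1)

Apply the Laplace transform termwise.
(4)·[L{cos(9t)} = s/(s^2 + 81)]; (3/2)·[L{sinh(2t)} = 2/(s^2 - 4)]; (-2)·[L{e^(t)} = 1/(s - 1)].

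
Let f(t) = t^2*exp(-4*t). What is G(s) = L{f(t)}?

G(s) = 2/(s + 4)^3

L{e^(-4t)} = 1/(s + 4).
Then apply L{t^2·g(t)} = (-1)^2 d^2/ds^2[H(s)] with H(s) = 1/(s + 4):
differentiating 2 times and applying the sign gives 2/(s + 4)^3.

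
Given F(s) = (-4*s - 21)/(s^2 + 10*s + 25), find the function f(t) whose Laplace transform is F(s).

Factor the denominator: s^2 + 10*s + 25 = (s + 5)^2.
Partial fraction decomposition gives [-4/(s + 5)] + [-1/(s + 5)^2].
Invert each term: -4/(s + 5) ↔ -4e^(-5t); -1/(s + 5)^2 ↔ -t·e^(-5t).

f(t) = -t*exp(-5*t) - 4*exp(-5*t)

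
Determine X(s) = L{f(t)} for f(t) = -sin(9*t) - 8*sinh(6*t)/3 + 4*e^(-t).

By linearity of the Laplace transform, transform each term separately.
(4)·[L{e^(-t)} = 1/(s + 1)]; (-1)·[L{sin(9t)} = 9/(s^2 + 81)]; (-8/3)·[L{sinh(6t)} = 6/(s^2 - 36)].

X(s) = -9/(s^2 + 81) - 16/(s^2 - 36) + 4/(s + 1)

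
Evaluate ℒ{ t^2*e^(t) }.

2/(s - 1)^3

L{e^(t)} = 1/(s - 1).
Then apply L{t^2·g(t)} = (-1)^2 d^2/ds^2[G(s)] with G(s) = 1/(s - 1):
differentiating 2 times and applying the sign gives 2/(s - 1)^3.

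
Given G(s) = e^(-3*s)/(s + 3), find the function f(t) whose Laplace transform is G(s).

The factor e^(-3s) signals a time shift by c = 3 (second shifting theorem).
L{e^(-3t)} = 1/(s + 3), so L^-1{1/(s + 3)} = e^(-3*t).
Hence the inverse is u(t - 3) times that function evaluated at t - 3.

f(t) = Heaviside(t - 3)*(exp(-3*t + 9))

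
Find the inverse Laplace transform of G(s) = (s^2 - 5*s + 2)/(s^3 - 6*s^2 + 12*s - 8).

Factor the denominator: s^3 - 6*s^2 + 12*s - 8 = (s - 2)^3.
Partial fraction decomposition gives [1/(s - 2)] + [-1/(s - 2)^2] + [-4/(s - 2)^3].
Invert each term: 1/(s - 2) ↔ e^(2t); -1/(s - 2)^2 ↔ -t·e^(2t); -4/(s - 2)^3 ↔ (-2)t^2·e^(2t).

-2*t^2*exp(2*t) - t*exp(2*t) + exp(2*t)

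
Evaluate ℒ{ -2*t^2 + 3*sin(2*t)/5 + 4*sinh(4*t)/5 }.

By linearity of the Laplace transform, transform each term separately.
(-2)·[L{t^2} = 2!/s^3 = 2/s^3]; (3/5)·[L{sin(2t)} = 2/(s^2 + 4)]; (4/5)·[L{sinh(4t)} = 4/(s^2 - 16)].

6/(5*(s^2 + 4)) + 16/(5*(s^2 - 16)) - 4/s^3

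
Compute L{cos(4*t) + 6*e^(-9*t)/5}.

The transform is linear, so treat each term independently.
(6/5)·[L{e^(-9t)} = 1/(s + 9)]; L{cos(4t)} = s/(s^2 + 16).

s/(s^2 + 16) + 6/(5*(s + 9))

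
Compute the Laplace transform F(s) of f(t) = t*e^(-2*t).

F(s) = (s + 2)^(-2)

L{e^(-2t)} = 1/(s + 2).
Then apply L{t·g(t)} = -d/ds[G(s)] with G(s) = 1/(s + 2):
differentiating 1 time and applying the sign gives (s + 2)^(-2).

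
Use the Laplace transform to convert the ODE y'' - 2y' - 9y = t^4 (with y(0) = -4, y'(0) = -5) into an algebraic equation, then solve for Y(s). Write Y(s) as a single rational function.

Laplace-transform each side.
Using L{y''} = s^2 Y - s·y(0) - y'(0) and L{y'} = sY - y(0), with y(0) = -4, y'(0) = -5, the left side becomes (s^2 - 2*s - 9)Y - (-4*s + 3).
The right side is L{t^4} = 24/s^5.
So (s^2 - 2*s - 9)Y = 24/s^5 + (-4*s + 3).
Isolate Y and clear denominators.

Y(s) = (-4*s^6 + 3*s^5 + 24)/(s^7 - 2*s^6 - 9*s^5)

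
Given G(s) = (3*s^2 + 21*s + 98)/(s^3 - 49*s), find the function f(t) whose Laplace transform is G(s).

Factor the denominator: s^3 - 49*s = s*(s - 7)*(s + 7).
Partial fraction decomposition gives [4/(s - 7)] + [1/(s + 7)] + [-2/s].
Invert each term: 4/(s - 7) ↔ 4e^(7t); 1/(s + 7) ↔ e^(-7t); -2/(s - 0) ↔ -2e^(0t).

f(t) = 4*exp(7*t) - 2 + exp(-7*t)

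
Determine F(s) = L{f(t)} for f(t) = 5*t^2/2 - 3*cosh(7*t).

F(s) = -3*s/(s^2 - 49) + 5/s^3

By linearity of the Laplace transform, transform each term separately.
(5/2)·[L{t^2} = 2!/s^3 = 2/s^3]; (-3)·[L{cosh(7t)} = s/(s^2 - 49)].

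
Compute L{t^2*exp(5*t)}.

L{e^(5t)} = 1/(s - 5).
Then apply L{t^2·g(t)} = (-1)^2 d^2/ds^2[G(s)] with G(s) = 1/(s - 5):
differentiating 2 times and applying the sign gives 2/(s - 5)^3.

2/(s - 5)^3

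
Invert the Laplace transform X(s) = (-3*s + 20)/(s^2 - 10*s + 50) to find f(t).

f(t) = exp(5*t)*sin(5*t) - 3*exp(5*t)*cos(5*t)

Complete the square in the denominator: s^2 - 10*s + 50 = (s - 5)^2 + 5^2.
Split the numerator to match: -3*s + 20 = -3·(s - 5) + 1·5.
Invert each term: -3·(s - 5)/((s - 5)^2 + 25) ↔ -3e^(5t)cos(5t); 1·5/((s - 5)^2 + 25) ↔ e^(5t)sin(5t).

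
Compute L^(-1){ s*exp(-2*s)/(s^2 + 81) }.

The factor e^(-2s) signals a time shift by c = 2 (second shifting theorem).
L{cos(9t)} = s/(s^2 + 81), so L^-1{s/(s^2 + 81)} = cos(9*t).
Hence the inverse is u(t - 2) times that function evaluated at t - 2.

Heaviside(t - 2)*(cos(9*t - 18))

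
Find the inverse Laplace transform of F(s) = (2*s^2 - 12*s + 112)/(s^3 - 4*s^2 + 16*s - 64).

Factor the denominator: s^3 - 4*s^2 + 16*s - 64 = (s - 4)*(s^2 + 16).
Partial fraction decomposition gives [3/(s - 4)] + [-s/(s^2 + 16)] + [-16/(s^2 + 16)].
Invert each term: 3/(s - 4) ↔ 3e^(4t); -1·s/(s^2 + 16) ↔ -cos(4t); -4·4/(s^2 + 16) ↔ -4sin(4t).

3*exp(4*t) - 4*sin(4*t) - cos(4*t)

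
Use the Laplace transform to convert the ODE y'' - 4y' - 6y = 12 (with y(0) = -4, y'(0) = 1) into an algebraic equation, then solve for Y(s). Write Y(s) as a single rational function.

Y(s) = (-4*s^2 + 17*s + 12)/(s^3 - 4*s^2 - 6*s)

Apply the Laplace transform to the equation.
The derivative rules (L{y''} = s^2 Y - s·y(0) - y'(0) and L{y'} = sY - y(0), with y(0) = -4, y'(0) = 1) turn the left side into (s^2 - 4*s - 6)Y - (-4*s + 17).
The right side is L{12} = 12/s.
So (s^2 - 4*s - 6)Y = 12/s + (-4*s + 17).
Divide through and combine into a single rational function.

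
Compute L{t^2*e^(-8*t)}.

L{e^(-8t)} = 1/(s + 8).
Then apply L{t^2·g(t)} = (-1)^2 d^2/ds^2[G(s)] with G(s) = 1/(s + 8):
differentiating 2 times and applying the sign gives 2/(s + 8)^3.

2/(s + 8)^3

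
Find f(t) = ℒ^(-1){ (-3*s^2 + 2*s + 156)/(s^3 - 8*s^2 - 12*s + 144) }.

Factor the denominator: s^3 - 8*s^2 - 12*s + 144 = (s - 6)^2*(s + 4).
Partial fraction decomposition gives [-4/(s - 6)] + [6/(s - 6)^2] + [1/(s + 4)].
Invert each term: -4/(s - 6) ↔ -4e^(6t); 6/(s - 6)^2 ↔ 6t·e^(6t); 1/(s + 4) ↔ e^(-4t).

f(t) = 6*t*exp(6*t) - 4*exp(6*t) + exp(-4*t)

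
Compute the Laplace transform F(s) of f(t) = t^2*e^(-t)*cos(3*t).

F(s) = 2*(s + 1)*(s^2 + 2*s - 26)/(s^2 + 2*s + 10)^3

L{cos(3t)} = s/(s^2 + 9).
Multiplying by e^(-t) shifts s → s + 1, so L{e^(-t)*cos(3*t)} = (s + 1)/((s + 1)^2 + 9).
Then apply L{t^2·g(t)} = (-1)^2 d^2/ds^2[G(s)] with G(s) = (s + 1)/((s + 1)^2 + 9):
differentiating 2 times and applying the sign gives 2*(s + 1)*(s^2 + 2*s - 26)/(s^2 + 2*s + 10)^3.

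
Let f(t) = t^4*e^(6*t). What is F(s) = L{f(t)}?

F(s) = 24/(s - 6)^5

L{t^4} = 4!/s^5 = 24/s^5.
By the first shifting theorem, multiplying by e^(6t) replaces s with s - 6.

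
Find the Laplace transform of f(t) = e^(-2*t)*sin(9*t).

9/((s + 2)^2 + 81)

L{sin(9t)} = 9/(s^2 + 81).
By the first shifting theorem, multiplying by e^(-2t) replaces s with s + 2.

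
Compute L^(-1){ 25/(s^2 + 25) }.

Since L{sin(5t)} = 5/(s^2 + 25), the inverse is sin(5*t), scaled by 5.

5*sin(5*t)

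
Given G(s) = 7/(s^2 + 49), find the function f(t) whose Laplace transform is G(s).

Since L{sin(7t)} = 7/(s^2 + 49), the inverse is sin(7*t).

f(t) = sin(7*t)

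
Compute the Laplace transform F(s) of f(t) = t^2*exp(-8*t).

L{e^(-8t)} = 1/(s + 8).
Then apply L{t^2·g(t)} = (-1)^2 d^2/ds^2[G(s)] with G(s) = 1/(s + 8):
differentiating 2 times and applying the sign gives 2/(s + 8)^3.

F(s) = 2/(s + 8)^3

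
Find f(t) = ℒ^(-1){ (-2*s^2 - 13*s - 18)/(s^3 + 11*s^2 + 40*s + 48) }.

f(t) = -2*t*exp(-4*t) + 3*exp(-3*t) - 5*exp(-4*t)

Factor the denominator: s^3 + 11*s^2 + 40*s + 48 = (s + 3)*(s + 4)^2.
Partial fraction decomposition gives [-5/(s + 4)] + [-2/(s + 4)^2] + [3/(s + 3)].
Invert each term: -5/(s + 4) ↔ -5e^(-4t); -2/(s + 4)^2 ↔ -2t·e^(-4t); 3/(s + 3) ↔ 3e^(-3t).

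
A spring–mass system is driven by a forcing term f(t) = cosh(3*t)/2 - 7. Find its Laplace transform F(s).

F(s) = s/(2*(s^2 - 9)) - 7/s

By linearity of the Laplace transform, transform each term separately.
(1/2)·[L{cosh(3t)} = s/(s^2 - 9)]; L{-7} = -7/s.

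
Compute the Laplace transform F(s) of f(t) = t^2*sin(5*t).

F(s) = 10*(3*s^2 - 25)/(s^2 + 25)^3

L{sin(5t)} = 5/(s^2 + 25).
Then apply L{t^2·g(t)} = (-1)^2 d^2/ds^2[G(s)] with G(s) = 5/(s^2 + 25):
differentiating 2 times and applying the sign gives 10*(3*s^2 - 25)/(s^2 + 25)^3.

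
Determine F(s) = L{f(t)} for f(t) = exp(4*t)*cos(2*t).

F(s) = (s - 4)/((s - 4)^2 + 4)

L{cos(2t)} = s/(s^2 + 4).
By the first shifting theorem, multiplying by e^(4t) replaces s with s - 4.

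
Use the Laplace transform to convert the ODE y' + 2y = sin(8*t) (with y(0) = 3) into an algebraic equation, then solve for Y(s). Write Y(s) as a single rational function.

Y(s) = (3*s^2 + 200)/(s^3 + 2*s^2 + 64*s + 128)

Laplace-transform each side.
Using L{y'} = sY - y(0) = sY - 3, the left side becomes (s + 2)Y - (3).
The right side is L{sin(8*t)} = 8/(s^2 + 64).
So (s + 2)Y = 8/(s^2 + 64) + (3).
Isolate Y and clear denominators.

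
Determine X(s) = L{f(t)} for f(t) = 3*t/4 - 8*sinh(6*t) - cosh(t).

By linearity of the Laplace transform, transform each term separately.
(3/4)·[L{t} = 1!/s^2 = 1/s^2]; (-1)·[L{cosh(t)} = s/(s^2 - 1)]; (-8)·[L{sinh(6t)} = 6/(s^2 - 36)].

X(s) = -s/(s^2 - 1) - 48/(s^2 - 36) + 3/(4*s^2)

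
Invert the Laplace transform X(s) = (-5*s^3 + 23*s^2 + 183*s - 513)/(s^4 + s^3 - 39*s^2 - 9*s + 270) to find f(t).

f(t) = 2*exp(5*t) - exp(3*t) - 5*exp(-3*t) - exp(-6*t)

Factor the denominator: s^4 + s^3 - 39*s^2 - 9*s + 270 = (s - 5)*(s - 3)*(s + 3)*(s + 6).
Partial fraction decomposition gives [-1/(s + 6)] + [-5/(s + 3)] + [-1/(s - 3)] + [2/(s - 5)].
Invert each term: -1/(s + 6) ↔ -e^(-6t); -5/(s + 3) ↔ -5e^(-3t); -1/(s - 3) ↔ -e^(3t); 2/(s - 5) ↔ 2e^(5t).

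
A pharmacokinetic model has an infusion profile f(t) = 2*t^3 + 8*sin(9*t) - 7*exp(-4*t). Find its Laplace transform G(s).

G(s) = 72/(s^2 + 81) - 7/(s + 4) + 12/s^4

The transform is linear, so treat each term independently.
(-7)·[L{e^(-4t)} = 1/(s + 4)]; (8)·[L{sin(9t)} = 9/(s^2 + 81)]; (2)·[L{t^3} = 3!/s^4 = 6/s^4].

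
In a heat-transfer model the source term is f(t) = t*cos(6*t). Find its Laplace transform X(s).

L{cos(6t)} = s/(s^2 + 36).
Then apply L{t·g(t)} = -d/ds[G(s)] with G(s) = s/(s^2 + 36):
differentiating 1 time and applying the sign gives (s - 6)*(s + 6)/(s^2 + 36)^2.

X(s) = (s - 6)*(s + 6)/(s^2 + 36)^2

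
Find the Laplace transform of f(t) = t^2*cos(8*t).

2*s*(s^2 - 192)/(s^2 + 64)^3

L{cos(8t)} = s/(s^2 + 64).
Then apply L{t^2·g(t)} = (-1)^2 d^2/ds^2[G(s)] with G(s) = s/(s^2 + 64):
differentiating 2 times and applying the sign gives 2*s*(s^2 - 192)/(s^2 + 64)^3.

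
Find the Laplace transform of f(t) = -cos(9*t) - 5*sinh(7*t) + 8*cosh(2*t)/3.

-s/(s^2 + 81) + 8*s/(3*(s^2 - 4)) - 35/(s^2 - 49)

The transform is linear, so treat each term independently.
(-5)·[L{sinh(7t)} = 7/(s^2 - 49)]; (8/3)·[L{cosh(2t)} = s/(s^2 - 4)]; (-1)·[L{cos(9t)} = s/(s^2 + 81)].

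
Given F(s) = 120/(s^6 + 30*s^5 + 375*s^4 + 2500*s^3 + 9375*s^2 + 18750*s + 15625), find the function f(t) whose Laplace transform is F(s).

f(t) = t^5*exp(-5*t)

Rewrite the denominator: s^6 + 30*s^5 + 375*s^4 + 2500*s^3 + 9375*s^2 + 18750*s + 15625 = (s + 5)^6.
The form in (s + 5) signals a first-shifting-theorem factor e^(-5t).
Since L{t^5} = 5!/s^6 = 120/s^6, the inverse is t^5*e^(-5*t).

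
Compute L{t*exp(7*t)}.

L{e^(7t)} = 1/(s - 7).
Then apply L{t·g(t)} = -d/ds[H(s)] with H(s) = 1/(s - 7):
differentiating 1 time and applying the sign gives (s - 7)^(-2).

(s - 7)^(-2)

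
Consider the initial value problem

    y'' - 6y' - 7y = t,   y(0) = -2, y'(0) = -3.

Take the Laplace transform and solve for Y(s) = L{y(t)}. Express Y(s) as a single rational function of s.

Y(s) = (-2*s^3 + 9*s^2 + 1)/(s^4 - 6*s^3 - 7*s^2)

Apply the Laplace transform to the equation.
The derivative rules (L{y''} = s^2 Y - s·y(0) - y'(0) and L{y'} = sY - y(0), with y(0) = -2, y'(0) = -3) turn the left side into (s^2 - 6*s - 7)Y - (-2*s + 9).
The right side is L{t} = s^(-2).
So (s^2 - 6*s - 7)Y = s^(-2) + (-2*s + 9).
Solve for Y(s) and write it as one ratio of polynomials.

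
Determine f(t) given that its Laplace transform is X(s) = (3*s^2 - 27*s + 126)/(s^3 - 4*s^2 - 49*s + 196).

Factor the denominator: s^3 - 4*s^2 - 49*s + 196 = (s - 7)*(s - 4)*(s + 7).
Partial fraction decomposition gives [3/(s + 7)] + [-2/(s - 4)] + [2/(s - 7)].
Invert each term: 3/(s + 7) ↔ 3e^(-7t); -2/(s - 4) ↔ -2e^(4t); 2/(s - 7) ↔ 2e^(7t).

f(t) = 2*exp(7*t) - 2*exp(4*t) + 3*exp(-7*t)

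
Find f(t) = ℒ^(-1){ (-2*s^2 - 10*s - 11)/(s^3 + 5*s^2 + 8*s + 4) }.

f(t) = -t*exp(-2*t) - 3*exp(-t) + exp(-2*t)

Factor the denominator: s^3 + 5*s^2 + 8*s + 4 = (s + 1)*(s + 2)^2.
Partial fraction decomposition gives [1/(s + 2)] + [-1/(s + 2)^2] + [-3/(s + 1)].
Invert each term: 1/(s + 2) ↔ e^(-2t); -1/(s + 2)^2 ↔ -t·e^(-2t); -3/(s + 1) ↔ -3e^(-t).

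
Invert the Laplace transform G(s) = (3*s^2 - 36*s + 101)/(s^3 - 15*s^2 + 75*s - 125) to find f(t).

Factor the denominator: s^3 - 15*s^2 + 75*s - 125 = (s - 5)^3.
Partial fraction decomposition gives [3/(s - 5)] + [-6/(s - 5)^2] + [-4/(s - 5)^3].
Invert each term: 3/(s - 5) ↔ 3e^(5t); -6/(s - 5)^2 ↔ -6t·e^(5t); -4/(s - 5)^3 ↔ (-2)t^2·e^(5t).

f(t) = -2*t^2*exp(5*t) - 6*t*exp(5*t) + 3*exp(5*t)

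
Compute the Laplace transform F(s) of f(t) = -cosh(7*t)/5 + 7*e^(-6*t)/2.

Apply the Laplace transform termwise.
(7/2)·[L{e^(-6t)} = 1/(s + 6)]; (-1/5)·[L{cosh(7t)} = s/(s^2 - 49)].

F(s) = -s/(5*(s^2 - 49)) + 7/(2*(s + 6))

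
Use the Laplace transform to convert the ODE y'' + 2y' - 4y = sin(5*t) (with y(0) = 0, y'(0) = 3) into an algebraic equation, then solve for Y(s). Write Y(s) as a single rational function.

Transform both sides with L{·}.
With L{y''} = s^2 Y - s·y(0) - y'(0) and L{y'} = sY - y(0), with y(0) = 0, y'(0) = 3: the LHS transforms to (s^2 + 2*s - 4)Y - (3).
The right side is L{sin(5*t)} = 5/(s^2 + 25).
So (s^2 + 2*s - 4)Y = 5/(s^2 + 25) + (3).
Isolate Y and clear denominators.

Y(s) = (3*s^2 + 80)/(s^4 + 2*s^3 + 21*s^2 + 50*s - 100)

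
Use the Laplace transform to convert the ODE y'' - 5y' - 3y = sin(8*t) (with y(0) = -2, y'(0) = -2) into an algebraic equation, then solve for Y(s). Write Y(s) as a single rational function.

Y(s) = (-2*s^3 + 8*s^2 - 128*s + 520)/(s^4 - 5*s^3 + 61*s^2 - 320*s - 192)

Apply the Laplace transform to the equation.
With L{y''} = s^2 Y - s·y(0) - y'(0) and L{y'} = sY - y(0), with y(0) = -2, y'(0) = -2: the LHS transforms to (s^2 - 5*s - 3)Y - (-2*s + 8).
The right side is L{sin(8*t)} = 8/(s^2 + 64).
So (s^2 - 5*s - 3)Y = 8/(s^2 + 64) + (-2*s + 8).
Isolate Y and clear denominators.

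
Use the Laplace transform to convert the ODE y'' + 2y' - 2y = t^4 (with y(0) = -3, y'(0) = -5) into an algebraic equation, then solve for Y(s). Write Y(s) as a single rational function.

Y(s) = (-3*s^6 - 11*s^5 + 24)/(s^7 + 2*s^6 - 2*s^5)

Transform both sides with L{·}.
With L{y''} = s^2 Y - s·y(0) - y'(0) and L{y'} = sY - y(0), with y(0) = -3, y'(0) = -5: the LHS transforms to (s^2 + 2*s - 2)Y - (-3*s - 11).
The right side is L{t^4} = 24/s^5.
So (s^2 + 2*s - 2)Y = 24/s^5 + (-3*s - 11).
Solve for Y(s) and write it as one ratio of polynomials.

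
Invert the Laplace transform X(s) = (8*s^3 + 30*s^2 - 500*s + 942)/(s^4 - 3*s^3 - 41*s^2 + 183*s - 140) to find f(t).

f(t) = 4*exp(5*t) + 2*exp(4*t) + 5*exp(t) - 3*exp(-7*t)

Factor the denominator: s^4 - 3*s^3 - 41*s^2 + 183*s - 140 = (s - 5)*(s - 4)*(s - 1)*(s + 7).
Partial fraction decomposition gives [4/(s - 5)] + [5/(s - 1)] + [-3/(s + 7)] + [2/(s - 4)].
Invert each term: 4/(s - 5) ↔ 4e^(5t); 5/(s - 1) ↔ 5e^(t); -3/(s + 7) ↔ -3e^(-7t); 2/(s - 4) ↔ 2e^(4t).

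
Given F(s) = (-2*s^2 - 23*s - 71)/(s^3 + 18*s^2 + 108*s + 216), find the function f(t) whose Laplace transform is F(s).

Factor the denominator: s^3 + 18*s^2 + 108*s + 216 = (s + 6)^3.
Partial fraction decomposition gives [-2/(s + 6)] + [(s + 6)^(-2)] + [-5/(s + 6)^3].
Invert each term: -2/(s + 6) ↔ -2e^(-6t); 1/(s + 6)^2 ↔ t·e^(-6t); -5/(s + 6)^3 ↔ (-5/2)t^2·e^(-6t).

f(t) = -5*t^2*exp(-6*t)/2 + t*exp(-6*t) - 2*exp(-6*t)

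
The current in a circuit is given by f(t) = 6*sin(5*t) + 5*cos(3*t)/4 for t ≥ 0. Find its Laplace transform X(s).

X(s) = 5*s/(4*(s^2 + 9)) + 30/(s^2 + 25)

Apply the Laplace transform termwise.
(6)·[L{sin(5t)} = 5/(s^2 + 25)]; (5/4)·[L{cos(3t)} = s/(s^2 + 9)].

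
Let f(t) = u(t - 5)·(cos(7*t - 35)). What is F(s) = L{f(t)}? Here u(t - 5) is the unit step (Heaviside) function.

F(s) = s*exp(-5*s)/(s^2 + 49)

By the second shifting theorem, L{u(t - c)·g(t - c)} = e^(-cs)·G(s) with c = 5 and G(s) = L{g(t)}.
L{cos(7t)} = s/(s^2 + 49).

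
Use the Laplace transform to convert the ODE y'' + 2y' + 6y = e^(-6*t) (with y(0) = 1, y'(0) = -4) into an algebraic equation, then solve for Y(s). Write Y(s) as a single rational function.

Laplace-transform each side.
Using L{y''} = s^2 Y - s·y(0) - y'(0) and L{y'} = sY - y(0), with y(0) = 1, y'(0) = -4, the left side becomes (s^2 + 2*s + 6)Y - (s - 2).
The right side is L{e^(-6*t)} = 1/(s + 6).
So (s^2 + 2*s + 6)Y = 1/(s + 6) + (s - 2).
Divide through and combine into a single rational function.

Y(s) = (s^2 + 4*s - 11)/(s^3 + 8*s^2 + 18*s + 36)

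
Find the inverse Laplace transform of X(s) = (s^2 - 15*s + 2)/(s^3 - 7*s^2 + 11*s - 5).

3*t*exp(t) - 3*exp(5*t) + 4*exp(t)

Factor the denominator: s^3 - 7*s^2 + 11*s - 5 = (s - 5)*(s - 1)^2.
Partial fraction decomposition gives [4/(s - 1)] + [3/(s - 1)^2] + [-3/(s - 5)].
Invert each term: 4/(s - 1) ↔ 4e^(t); 3/(s - 1)^2 ↔ 3t·e^(t); -3/(s - 5) ↔ -3e^(5t).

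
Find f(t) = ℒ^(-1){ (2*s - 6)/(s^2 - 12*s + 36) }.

Factor the denominator: s^2 - 12*s + 36 = (s - 6)^2.
Partial fraction decomposition gives [2/(s - 6)] + [6/(s - 6)^2].
Invert each term: 2/(s - 6) ↔ 2e^(6t); 6/(s - 6)^2 ↔ 6t·e^(6t).

f(t) = 6*t*exp(6*t) + 2*exp(6*t)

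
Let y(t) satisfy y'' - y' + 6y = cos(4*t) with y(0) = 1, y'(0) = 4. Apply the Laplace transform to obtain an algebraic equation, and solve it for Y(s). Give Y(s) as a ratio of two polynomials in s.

Transform both sides with L{·}.
With L{y''} = s^2 Y - s·y(0) - y'(0) and L{y'} = sY - y(0), with y(0) = 1, y'(0) = 4: the LHS transforms to (s^2 - s + 6)Y - (s + 3).
The right side is L{cos(4*t)} = s/(s^2 + 16).
So (s^2 - s + 6)Y = s/(s^2 + 16) + (s + 3).
Divide through and combine into a single rational function.

Y(s) = (s^3 + 3*s^2 + 17*s + 48)/(s^4 - s^3 + 22*s^2 - 16*s + 96)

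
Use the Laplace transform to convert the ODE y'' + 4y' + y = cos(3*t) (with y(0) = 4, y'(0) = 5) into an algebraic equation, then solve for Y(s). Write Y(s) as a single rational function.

Apply the Laplace transform to the equation.
Using L{y''} = s^2 Y - s·y(0) - y'(0) and L{y'} = sY - y(0), with y(0) = 4, y'(0) = 5, the left side becomes (s^2 + 4*s + 1)Y - (4*s + 21).
The right side is L{cos(3*t)} = s/(s^2 + 9).
So (s^2 + 4*s + 1)Y = s/(s^2 + 9) + (4*s + 21).
Divide through and combine into a single rational function.

Y(s) = (4*s^3 + 21*s^2 + 37*s + 189)/(s^4 + 4*s^3 + 10*s^2 + 36*s + 9)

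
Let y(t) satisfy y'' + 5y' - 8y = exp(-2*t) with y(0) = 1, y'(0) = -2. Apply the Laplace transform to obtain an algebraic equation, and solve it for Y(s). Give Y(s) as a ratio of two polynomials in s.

Transform both sides with L{·}.
Using L{y''} = s^2 Y - s·y(0) - y'(0) and L{y'} = sY - y(0), with y(0) = 1, y'(0) = -2, the left side becomes (s^2 + 5*s - 8)Y - (s + 3).
The right side is L{exp(-2*t)} = 1/(s + 2).
So (s^2 + 5*s - 8)Y = 1/(s + 2) + (s + 3).
Solve for Y(s) and write it as one ratio of polynomials.

Y(s) = (s^2 + 5*s + 7)/(s^3 + 7*s^2 + 2*s - 16)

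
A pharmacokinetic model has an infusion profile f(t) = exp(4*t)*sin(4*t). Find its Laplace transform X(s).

X(s) = 4/((s - 4)^2 + 16)

L{sin(4t)} = 4/(s^2 + 16).
By the first shifting theorem, multiplying by e^(4t) replaces s with s - 4.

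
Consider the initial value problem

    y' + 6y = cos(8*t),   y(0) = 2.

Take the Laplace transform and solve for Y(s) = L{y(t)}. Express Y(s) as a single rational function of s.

Apply the Laplace transform to the equation.
With L{y'} = sY - y(0) = sY - 2: the LHS transforms to (s + 6)Y - (2).
The right side is L{cos(8*t)} = s/(s^2 + 64).
So (s + 6)Y = s/(s^2 + 64) + (2).
Solve for Y(s) and write it as one ratio of polynomials.

Y(s) = (2*s^2 + s + 128)/(s^3 + 6*s^2 + 64*s + 384)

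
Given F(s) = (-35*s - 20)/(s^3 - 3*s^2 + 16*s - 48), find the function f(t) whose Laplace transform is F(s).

Factor the denominator: s^3 - 3*s^2 + 16*s - 48 = (s - 3)*(s^2 + 16).
Partial fraction decomposition gives [-5/(s - 3)] + [5*s/(s^2 + 16)] + [-20/(s^2 + 16)].
Invert each term: -5/(s - 3) ↔ -5e^(3t); 5·s/(s^2 + 16) ↔ 5cos(4t); -5·4/(s^2 + 16) ↔ -5sin(4t).

f(t) = -5*exp(3*t) - 5*sin(4*t) + 5*cos(4*t)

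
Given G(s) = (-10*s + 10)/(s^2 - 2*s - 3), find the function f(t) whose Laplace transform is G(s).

Factor the denominator: s^2 - 2*s - 3 = (s - 3)*(s + 1).
Partial fraction decomposition gives [-5/(s + 1)] + [-5/(s - 3)].
Invert each term: -5/(s + 1) ↔ -5e^(-t); -5/(s - 3) ↔ -5e^(3t).

f(t) = -5*exp(3*t) - 5*exp(-t)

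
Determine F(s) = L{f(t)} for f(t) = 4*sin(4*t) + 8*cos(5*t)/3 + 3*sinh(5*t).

By linearity of the Laplace transform, transform each term separately.
(8/3)·[L{cos(5t)} = s/(s^2 + 25)]; (3)·[L{sinh(5t)} = 5/(s^2 - 25)]; (4)·[L{sin(4t)} = 4/(s^2 + 16)].

F(s) = 8*s/(3*(s^2 + 25)) + 16/(s^2 + 16) + 15/(s^2 - 25)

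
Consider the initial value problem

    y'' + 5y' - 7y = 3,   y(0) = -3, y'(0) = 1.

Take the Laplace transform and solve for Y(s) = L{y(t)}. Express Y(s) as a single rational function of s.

Y(s) = (-3*s^2 - 14*s + 3)/(s^3 + 5*s^2 - 7*s)

Laplace-transform each side.
With L{y''} = s^2 Y - s·y(0) - y'(0) and L{y'} = sY - y(0), with y(0) = -3, y'(0) = 1: the LHS transforms to (s^2 + 5*s - 7)Y - (-3*s - 14).
The right side is L{3} = 3/s.
So (s^2 + 5*s - 7)Y = 3/s + (-3*s - 14).
Isolate Y and clear denominators.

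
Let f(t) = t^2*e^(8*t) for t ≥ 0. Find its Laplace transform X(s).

L{e^(8t)} = 1/(s - 8).
Then apply L{t^2·g(t)} = (-1)^2 d^2/ds^2[G(s)] with G(s) = 1/(s - 8):
differentiating 2 times and applying the sign gives 2/(s - 8)^3.

X(s) = 2/(s - 8)^3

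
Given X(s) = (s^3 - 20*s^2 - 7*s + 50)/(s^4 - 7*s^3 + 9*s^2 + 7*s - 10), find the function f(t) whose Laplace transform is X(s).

Factor the denominator: s^4 - 7*s^3 + 9*s^2 + 7*s - 10 = (s - 5)*(s - 2)*(s - 1)*(s + 1).
Partial fraction decomposition gives [-5/(s - 5)] + [3/(s - 1)] + [-1/(s + 1)] + [4/(s - 2)].
Invert each term: -5/(s - 5) ↔ -5e^(5t); 3/(s - 1) ↔ 3e^(t); -1/(s + 1) ↔ -e^(-t); 4/(s - 2) ↔ 4e^(2t).

f(t) = -5*exp(5*t) + 4*exp(2*t) + 3*exp(t) - exp(-t)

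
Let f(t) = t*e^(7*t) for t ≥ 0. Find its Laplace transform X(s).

X(s) = (s - 7)^(-2)

L{t} = 1!/s^2 = 1/s^2.
By the first shifting theorem, multiplying by e^(7t) replaces s with s - 7.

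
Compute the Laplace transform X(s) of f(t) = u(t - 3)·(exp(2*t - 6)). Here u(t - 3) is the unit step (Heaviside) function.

X(s) = exp(-3*s)/(s - 2)

By the second shifting theorem, L{u(t - c)·g(t - c)} = e^(-cs)·G(s) with c = 3 and G(s) = L{g(t)}.
L{e^(2t)} = 1/(s - 2).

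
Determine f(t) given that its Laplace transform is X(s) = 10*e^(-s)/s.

The factor e^(-s) signals a time shift by c = 1 (second shifting theorem).
L{10} = 10/s, so L^-1{10/s} = 10.
Hence the inverse is u(t - 1) times that function evaluated at t - 1.

f(t) = Heaviside(t - 1)*(10)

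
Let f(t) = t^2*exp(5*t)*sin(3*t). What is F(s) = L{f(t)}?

F(s) = 18*(s^2 - 10*s + 22)/(s^2 - 10*s + 34)^3

L{sin(3t)} = 3/(s^2 + 9).
Multiplying by e^(5t) shifts s → s - 5, so L{exp(5*t)*sin(3*t)} = 3/((s - 5)^2 + 9).
Then apply L{t^2·g(t)} = (-1)^2 d^2/ds^2[G(s)] with G(s) = 3/((s - 5)^2 + 9):
differentiating 2 times and applying the sign gives 18*(s^2 - 10*s + 22)/(s^2 - 10*s + 34)^3.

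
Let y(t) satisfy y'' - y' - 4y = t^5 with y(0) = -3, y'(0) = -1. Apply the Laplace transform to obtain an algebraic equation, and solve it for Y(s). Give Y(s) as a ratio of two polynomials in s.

Y(s) = (-3*s^7 + 2*s^6 + 120)/(s^8 - s^7 - 4*s^6)

Laplace-transform each side.
The derivative rules (L{y''} = s^2 Y - s·y(0) - y'(0) and L{y'} = sY - y(0), with y(0) = -3, y'(0) = -1) turn the left side into (s^2 - s - 4)Y - (-3*s + 2).
The right side is L{t^5} = 120/s^6.
So (s^2 - s - 4)Y = 120/s^6 + (-3*s + 2).
Solve for Y(s) and write it as one ratio of polynomials.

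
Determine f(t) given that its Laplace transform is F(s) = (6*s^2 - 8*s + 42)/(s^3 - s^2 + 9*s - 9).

f(t) = 4*exp(t) - 2*sin(3*t) + 2*cos(3*t)

Factor the denominator: s^3 - s^2 + 9*s - 9 = (s - 1)*(s^2 + 9).
Partial fraction decomposition gives [4/(s - 1)] + [2*s/(s^2 + 9)] + [-6/(s^2 + 9)].
Invert each term: 4/(s - 1) ↔ 4e^(t); 2·s/(s^2 + 9) ↔ 2cos(3t); -2·3/(s^2 + 9) ↔ -2sin(3t).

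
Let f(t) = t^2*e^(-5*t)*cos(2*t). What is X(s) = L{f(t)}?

X(s) = 2*(s + 5)*(s^2 + 10*s + 13)/(s^2 + 10*s + 29)^3

L{cos(2t)} = s/(s^2 + 4).
Multiplying by e^(-5t) shifts s → s + 5, so L{e^(-5*t)*cos(2*t)} = (s + 5)/((s + 5)^2 + 4).
Then apply L{t^2·g(t)} = (-1)^2 d^2/ds^2[G(s)] with G(s) = (s + 5)/((s + 5)^2 + 4):
differentiating 2 times and applying the sign gives 2*(s + 5)*(s^2 + 10*s + 13)/(s^2 + 10*s + 29)^3.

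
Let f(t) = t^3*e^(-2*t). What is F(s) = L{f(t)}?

L{t^3} = 3!/s^4 = 6/s^4.
By the first shifting theorem, multiplying by e^(-2t) replaces s with s + 2.

F(s) = 6/(s + 2)^4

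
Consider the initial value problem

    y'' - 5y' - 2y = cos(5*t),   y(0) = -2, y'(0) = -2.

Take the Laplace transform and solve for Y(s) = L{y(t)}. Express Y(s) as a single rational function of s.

Transform both sides with L{·}.
Using L{y''} = s^2 Y - s·y(0) - y'(0) and L{y'} = sY - y(0), with y(0) = -2, y'(0) = -2, the left side becomes (s^2 - 5*s - 2)Y - (-2*s + 8).
The right side is L{cos(5*t)} = s/(s^2 + 25).
So (s^2 - 5*s - 2)Y = s/(s^2 + 25) + (-2*s + 8).
Divide through and combine into a single rational function.

Y(s) = (-2*s^3 + 8*s^2 - 49*s + 200)/(s^4 - 5*s^3 + 23*s^2 - 125*s - 50)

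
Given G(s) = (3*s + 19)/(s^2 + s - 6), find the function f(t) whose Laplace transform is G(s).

Factor the denominator: s^2 + s - 6 = (s - 2)*(s + 3).
Partial fraction decomposition gives [5/(s - 2)] + [-2/(s + 3)].
Invert each term: 5/(s - 2) ↔ 5e^(2t); -2/(s + 3) ↔ -2e^(-3t).

f(t) = 5*exp(2*t) - 2*exp(-3*t)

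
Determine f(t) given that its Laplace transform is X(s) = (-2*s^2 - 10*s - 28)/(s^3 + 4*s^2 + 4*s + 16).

f(t) = -3*sin(2*t) - cos(2*t) - exp(-4*t)

Factor the denominator: s^3 + 4*s^2 + 4*s + 16 = (s + 4)*(s^2 + 4).
Partial fraction decomposition gives [-1/(s + 4)] + [-s/(s^2 + 4)] + [-6/(s^2 + 4)].
Invert each term: -1/(s + 4) ↔ -e^(-4t); -1·s/(s^2 + 4) ↔ -cos(2t); -3·2/(s^2 + 4) ↔ -3sin(2t).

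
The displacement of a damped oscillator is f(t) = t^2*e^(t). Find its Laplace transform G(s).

L{e^(t)} = 1/(s - 1).
Then apply L{t^2·g(t)} = (-1)^2 d^2/ds^2[H(s)] with H(s) = 1/(s - 1):
differentiating 2 times and applying the sign gives 2/(s - 1)^3.

G(s) = 2/(s - 1)^3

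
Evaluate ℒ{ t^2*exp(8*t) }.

L{e^(8t)} = 1/(s - 8).
Then apply L{t^2·g(t)} = (-1)^2 d^2/ds^2[G(s)] with G(s) = 1/(s - 8):
differentiating 2 times and applying the sign gives 2/(s - 8)^3.

2/(s - 8)^3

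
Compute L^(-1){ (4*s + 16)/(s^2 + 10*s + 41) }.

-exp(-5*t)*sin(4*t) + 4*exp(-5*t)*cos(4*t)

Complete the square in the denominator: s^2 + 10*s + 41 = (s + 5)^2 + 4^2.
Split the numerator to match: 4*s + 16 = 4·(s + 5) - 1·4.
Invert each term: 4·(s + 5)/((s + 5)^2 + 16) ↔ 4e^(-5t)cos(4t); -1·4/((s + 5)^2 + 16) ↔ -e^(-5t)sin(4t).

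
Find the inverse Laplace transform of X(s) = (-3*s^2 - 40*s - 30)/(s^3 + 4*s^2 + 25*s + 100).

-4*sin(5*t) - 5*cos(5*t) + 2*exp(-4*t)

Factor the denominator: s^3 + 4*s^2 + 25*s + 100 = (s + 4)*(s^2 + 25).
Partial fraction decomposition gives [2/(s + 4)] + [-5*s/(s^2 + 25)] + [-20/(s^2 + 25)].
Invert each term: 2/(s + 4) ↔ 2e^(-4t); -5·s/(s^2 + 25) ↔ -5cos(5t); -4·5/(s^2 + 25) ↔ -4sin(5t).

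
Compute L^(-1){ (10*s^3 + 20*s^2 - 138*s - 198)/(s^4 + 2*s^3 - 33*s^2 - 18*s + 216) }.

Factor the denominator: s^4 + 2*s^3 - 33*s^2 - 18*s + 216 = (s - 4)*(s - 3)*(s + 3)*(s + 6).
Partial fraction decomposition gives [3/(s + 6)] + [3/(s - 3)] + [1/(s + 3)] + [3/(s - 4)].
Invert each term: 3/(s + 6) ↔ 3e^(-6t); 3/(s - 3) ↔ 3e^(3t); 1/(s + 3) ↔ e^(-3t); 3/(s - 4) ↔ 3e^(4t).

3*exp(4*t) + 3*exp(3*t) + exp(-3*t) + 3*exp(-6*t)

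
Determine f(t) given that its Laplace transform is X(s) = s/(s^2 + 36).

Since L{cos(6t)} = s/(s^2 + 36), the inverse is cos(6*t).

f(t) = cos(6*t)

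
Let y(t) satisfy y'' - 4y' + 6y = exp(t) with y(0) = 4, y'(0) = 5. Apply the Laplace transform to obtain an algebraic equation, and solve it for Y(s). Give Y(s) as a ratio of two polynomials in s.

Y(s) = (4*s^2 - 15*s + 12)/(s^3 - 5*s^2 + 10*s - 6)

Transform both sides with L{·}.
The derivative rules (L{y''} = s^2 Y - s·y(0) - y'(0) and L{y'} = sY - y(0), with y(0) = 4, y'(0) = 5) turn the left side into (s^2 - 4*s + 6)Y - (4*s - 11).
The right side is L{exp(t)} = 1/(s - 1).
So (s^2 - 4*s + 6)Y = 1/(s - 1) + (4*s - 11).
Solve for Y(s) and write it as one ratio of polynomials.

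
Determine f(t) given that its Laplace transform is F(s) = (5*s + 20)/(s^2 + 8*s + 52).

Rewrite the denominator: s^2 + 8*s + 52 = (s + 4)^2 + 36.
The form in (s + 4) signals a first-shifting-theorem factor e^(-4t).
Since L{cos(6t)} = s/(s^2 + 36), the inverse is exp(-4*t)*cos(6*t), scaled by 5.

f(t) = 5*exp(-4*t)*cos(6*t)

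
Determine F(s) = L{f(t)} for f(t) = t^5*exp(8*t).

F(s) = 120/(s - 8)^6

L{t^5} = 5!/s^6 = 120/s^6.
By the first shifting theorem, multiplying by e^(8t) replaces s with s - 8.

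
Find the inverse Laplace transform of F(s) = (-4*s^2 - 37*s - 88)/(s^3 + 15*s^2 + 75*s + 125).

Factor the denominator: s^3 + 15*s^2 + 75*s + 125 = (s + 5)^3.
Partial fraction decomposition gives [-4/(s + 5)] + [3/(s + 5)^2] + [-3/(s + 5)^3].
Invert each term: -4/(s + 5) ↔ -4e^(-5t); 3/(s + 5)^2 ↔ 3t·e^(-5t); -3/(s + 5)^3 ↔ (-3/2)t^2·e^(-5t).

-3*t^2*exp(-5*t)/2 + 3*t*exp(-5*t) - 4*exp(-5*t)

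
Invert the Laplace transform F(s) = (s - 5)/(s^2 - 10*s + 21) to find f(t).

Rewrite the denominator: s^2 - 10*s + 21 = (s - 5)^2 - 4.
The form in (s - 5) signals a first-shifting-theorem factor e^(5t).
Since L{cosh(2t)} = s/(s^2 - 4), the inverse is e^(5*t)*cosh(2*t).

f(t) = exp(5*t)*cosh(2*t)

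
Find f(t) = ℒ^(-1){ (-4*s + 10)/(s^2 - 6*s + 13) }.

Complete the square in the denominator: s^2 - 6*s + 13 = (s - 3)^2 + 2^2.
Split the numerator to match: -4*s + 10 = -4·(s - 3) - 1·2.
Invert each term: -4·(s - 3)/((s - 3)^2 + 4) ↔ -4e^(3t)cos(2t); -1·2/((s - 3)^2 + 4) ↔ -e^(3t)sin(2t).

f(t) = -exp(3*t)*sin(2*t) - 4*exp(3*t)*cos(2*t)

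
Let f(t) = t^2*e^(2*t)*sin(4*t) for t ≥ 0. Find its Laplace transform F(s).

L{sin(4t)} = 4/(s^2 + 16).
Multiplying by e^(2t) shifts s → s - 2, so L{e^(2*t)*sin(4*t)} = 4/((s - 2)^2 + 16).
Then apply L{t^2·g(t)} = (-1)^2 d^2/ds^2[G(s)] with G(s) = 4/((s - 2)^2 + 16):
differentiating 2 times and applying the sign gives 8*(3*s^2 - 12*s - 4)/(s^2 - 4*s + 20)^3.

F(s) = 8*(3*s^2 - 12*s - 4)/(s^2 - 4*s + 20)^3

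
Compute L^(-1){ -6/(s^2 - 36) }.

Since L{sinh(6t)} = 6/(s^2 - 36), the inverse is sinh(6*t), scaled by -1.

-sinh(6*t)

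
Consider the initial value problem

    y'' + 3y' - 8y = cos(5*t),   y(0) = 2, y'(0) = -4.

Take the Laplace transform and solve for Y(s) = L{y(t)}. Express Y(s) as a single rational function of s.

Y(s) = (2*s^3 + 2*s^2 + 51*s + 50)/(s^4 + 3*s^3 + 17*s^2 + 75*s - 200)

Laplace-transform each side.
Using L{y''} = s^2 Y - s·y(0) - y'(0) and L{y'} = sY - y(0), with y(0) = 2, y'(0) = -4, the left side becomes (s^2 + 3*s - 8)Y - (2*s + 2).
The right side is L{cos(5*t)} = s/(s^2 + 25).
So (s^2 + 3*s - 8)Y = s/(s^2 + 25) + (2*s + 2).
Solve for Y(s) and write it as one ratio of polynomials.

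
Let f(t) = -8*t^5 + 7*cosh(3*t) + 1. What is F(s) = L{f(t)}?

The transform is linear, so treat each term independently.
(-8)·[L{t^5} = 5!/s^6 = 120/s^6]; (7)·[L{cosh(3t)} = s/(s^2 - 9)]; L{1} = 1/s.

F(s) = 7*s/(s^2 - 9) + 1/s - 960/s^6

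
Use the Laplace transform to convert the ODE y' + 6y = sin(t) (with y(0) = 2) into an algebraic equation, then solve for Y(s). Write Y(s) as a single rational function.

Y(s) = (2*s^2 + 3)/(s^3 + 6*s^2 + s + 6)

Take the Laplace transform of both sides.
The derivative rules (L{y'} = sY - y(0) = sY - 2) turn the left side into (s + 6)Y - (2).
The right side is L{sin(t)} = 1/(s^2 + 1).
So (s + 6)Y = 1/(s^2 + 1) + (2).
Solve for Y(s) and write it as one ratio of polynomials.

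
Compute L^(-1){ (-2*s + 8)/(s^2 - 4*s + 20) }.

exp(2*t)*sin(4*t) - 2*exp(2*t)*cos(4*t)

Complete the square in the denominator: s^2 - 4*s + 20 = (s - 2)^2 + 4^2.
Split the numerator to match: -2*s + 8 = -2·(s - 2) + 1·4.
Invert each term: -2·(s - 2)/((s - 2)^2 + 16) ↔ -2e^(2t)cos(4t); 1·4/((s - 2)^2 + 16) ↔ e^(2t)sin(4t).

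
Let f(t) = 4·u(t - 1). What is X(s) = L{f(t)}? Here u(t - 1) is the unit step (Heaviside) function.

By the second shifting theorem, L{u(t - c)·g(t - c)} = e^(-cs)·G(s) with c = 1 and G(s) = L{g(t)}.
L{4} = 4/s.

X(s) = 4*exp(-s)/s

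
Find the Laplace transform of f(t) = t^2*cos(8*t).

L{cos(8t)} = s/(s^2 + 64).
Then apply L{t^2·g(t)} = (-1)^2 d^2/ds^2[G(s)] with G(s) = s/(s^2 + 64):
differentiating 2 times and applying the sign gives 2*s*(s^2 - 192)/(s^2 + 64)^3.

2*s*(s^2 - 192)/(s^2 + 64)^3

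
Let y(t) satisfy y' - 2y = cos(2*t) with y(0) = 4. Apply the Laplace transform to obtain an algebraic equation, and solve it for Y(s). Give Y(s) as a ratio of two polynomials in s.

Y(s) = (4*s^2 + s + 16)/(s^3 - 2*s^2 + 4*s - 8)

Laplace-transform each side.
Using L{y'} = sY - y(0) = sY - 4, the left side becomes (s - 2)Y - (4).
The right side is L{cos(2*t)} = s/(s^2 + 4).
So (s - 2)Y = s/(s^2 + 4) + (4).
Solve for Y(s) and write it as one ratio of polynomials.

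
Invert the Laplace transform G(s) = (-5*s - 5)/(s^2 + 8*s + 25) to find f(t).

f(t) = 5*exp(-4*t)*sin(3*t) - 5*exp(-4*t)*cos(3*t)

Complete the square in the denominator: s^2 + 8*s + 25 = (s + 4)^2 + 3^2.
Split the numerator to match: -5*s - 5 = -5·(s + 4) + 5·3.
Invert each term: -5·(s + 4)/((s + 4)^2 + 9) ↔ -5e^(-4t)cos(3t); 5·3/((s + 4)^2 + 9) ↔ 5e^(-4t)sin(3t).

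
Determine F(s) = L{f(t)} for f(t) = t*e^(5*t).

L{e^(5t)} = 1/(s - 5).
Then apply L{t·g(t)} = -d/ds[G(s)] with G(s) = 1/(s - 5):
differentiating 1 time and applying the sign gives (s - 5)^(-2).

F(s) = (s - 5)^(-2)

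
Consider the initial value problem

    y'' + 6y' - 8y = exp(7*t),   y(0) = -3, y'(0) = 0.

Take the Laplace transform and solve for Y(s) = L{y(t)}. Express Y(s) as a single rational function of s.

Y(s) = (-3*s^2 + 3*s + 127)/(s^3 - s^2 - 50*s + 56)

Take the Laplace transform of both sides.
With L{y''} = s^2 Y - s·y(0) - y'(0) and L{y'} = sY - y(0), with y(0) = -3, y'(0) = 0: the LHS transforms to (s^2 + 6*s - 8)Y - (-3*s - 18).
The right side is L{exp(7*t)} = 1/(s - 7).
So (s^2 + 6*s - 8)Y = 1/(s - 7) + (-3*s - 18).
Isolate Y and clear denominators.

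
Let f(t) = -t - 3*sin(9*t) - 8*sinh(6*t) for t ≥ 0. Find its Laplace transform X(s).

X(s) = -27/(s^2 + 81) - 48/(s^2 - 36) - 1/s^2

Apply the Laplace transform termwise.
(-8)·[L{sinh(6t)} = 6/(s^2 - 36)]; (-1)·[L{t} = 1!/s^2 = 1/s^2]; (-3)·[L{sin(9t)} = 9/(s^2 + 81)].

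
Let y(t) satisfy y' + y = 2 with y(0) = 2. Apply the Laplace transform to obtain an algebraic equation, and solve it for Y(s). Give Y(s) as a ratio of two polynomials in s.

Laplace-transform each side.
The derivative rules (L{y'} = sY - y(0) = sY - 2) turn the left side into (s + 1)Y - (2).
The right side is L{2} = 2/s.
So (s + 1)Y = 2/s + (2).
Isolate Y and clear denominators.

Y(s) = 2/s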